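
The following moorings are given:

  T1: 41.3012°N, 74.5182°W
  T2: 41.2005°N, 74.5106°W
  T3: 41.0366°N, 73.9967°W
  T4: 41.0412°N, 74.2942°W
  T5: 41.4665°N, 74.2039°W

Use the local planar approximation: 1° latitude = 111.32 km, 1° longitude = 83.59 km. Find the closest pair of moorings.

Pairwise distances:
T1–T2: 11.2279 km
T3–T4: 24.8733 km
T2–T4: 25.3313 km
T1–T5: 32.0755 km
T1–T4: 34.4718 km
T2–T5: 39.1673 km
T2–T3: 46.6711 km
T4–T5: 47.9423 km
T3–T5: 50.8942 km
T1–T3: 52.6108 km
Closest pair: T1–T2 at 11.2279 km.

T1 and T2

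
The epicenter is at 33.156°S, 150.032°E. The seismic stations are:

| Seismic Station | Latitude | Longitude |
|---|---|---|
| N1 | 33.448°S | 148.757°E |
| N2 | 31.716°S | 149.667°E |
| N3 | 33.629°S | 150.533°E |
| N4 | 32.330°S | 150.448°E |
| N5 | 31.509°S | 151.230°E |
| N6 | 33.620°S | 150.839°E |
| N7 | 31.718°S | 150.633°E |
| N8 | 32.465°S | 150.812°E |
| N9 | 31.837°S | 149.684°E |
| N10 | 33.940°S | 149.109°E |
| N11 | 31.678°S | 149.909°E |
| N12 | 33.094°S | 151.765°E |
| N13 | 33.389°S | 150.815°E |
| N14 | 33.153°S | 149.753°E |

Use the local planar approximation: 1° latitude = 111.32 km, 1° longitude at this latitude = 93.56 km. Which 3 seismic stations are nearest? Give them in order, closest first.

N14, N3, N13

Distances from 33.156°S, 150.032°E:
N1: √((-0.292·111.32)² + (-1.275·93.56)²) = √(1056.60363 + 14229.86552) = 123.638 km
N2: √((1.440·111.32)² + (-0.365·93.56)²) = √(25696.34648 + 1166.18152) = 163.898 km
N3: √((-0.473·111.32)² + (0.501·93.56)²) = √(2772.48163 + 2197.13063) = 70.495 km
N4: √((0.826·111.32)² + (0.416·93.56)²) = √(8454.86135 + 1514.84113) = 99.848 km
N5: √((1.647·111.32)² + (1.198·93.56)²) = √(33615.03700 + 12563.02032) = 214.891 km
N6: √((-0.464·111.32)² + (0.807·93.56)²) = √(2667.97869 + 5700.69093) = 91.480 km
N7: √((1.438·111.32)² + (0.601·93.56)²) = √(25625.01731 + 3161.76342) = 169.667 km
N8: √((0.691·111.32)² + (0.780·93.56)²) = √(5917.01255 + 5325.61334) = 106.031 km
N9: √((1.319·111.32)² + (-0.348·93.56)²) = √(21559.36605 + 1060.08067) = 150.398 km
N10: √((-0.784·111.32)² + (-0.923·93.56)²) = √(7616.90468 + 7457.33801) = 122.777 km
N11: √((1.478·111.32)² + (-0.123·93.56)²) = √(27070.43680 + 132.43130) = 164.933 km
N12: √((0.062·111.32)² + (1.733·93.56)²) = √(47.63540 + 26289.21097) = 162.286 km
N13: √((-0.233·111.32)² + (0.783·93.56)²) = √(672.75702 + 5366.65838) = 77.714 km
N14: √((0.003·111.32)² + (-0.279·93.56)²) = √(0.11153 + 681.37914) = 26.105 km
Sorted: N14 (26.105 km) < N3 (70.495 km) < N13 (77.714 km) < N6 (91.480 km) < N4 (99.848 km) < …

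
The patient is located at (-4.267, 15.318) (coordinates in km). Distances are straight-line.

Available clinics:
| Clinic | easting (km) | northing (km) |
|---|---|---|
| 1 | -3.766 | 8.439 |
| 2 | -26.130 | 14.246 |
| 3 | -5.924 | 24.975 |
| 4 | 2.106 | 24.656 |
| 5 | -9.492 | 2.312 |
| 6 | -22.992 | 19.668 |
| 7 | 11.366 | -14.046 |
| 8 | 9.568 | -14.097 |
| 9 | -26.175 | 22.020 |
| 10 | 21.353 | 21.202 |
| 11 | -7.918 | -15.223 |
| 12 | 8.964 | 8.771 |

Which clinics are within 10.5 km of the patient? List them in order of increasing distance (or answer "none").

1, 3

Distances from (-4.267, 15.318):
1: √((0.501)² + (-6.879)²) = √(0.25100 + 47.32064) = 6.897 km
2: √((-21.863)² + (-1.072)²) = √(477.99077 + 1.14918) = 21.889 km
3: √((-1.657)² + (9.657)²) = √(2.74565 + 93.25765) = 9.798 km
4: √((6.373)² + (9.338)²) = √(40.61513 + 87.19824) = 11.305 km
5: √((-5.225)² + (-13.006)²) = √(27.30063 + 169.15604) = 14.016 km
6: √((-18.725)² + (4.350)²) = √(350.62563 + 18.92250) = 19.224 km
7: √((15.633)² + (-29.364)²) = √(244.39069 + 862.24450) = 33.266 km
8: √((13.835)² + (-29.415)²) = √(191.40723 + 865.24222) = 32.506 km
9: √((-21.908)² + (6.702)²) = √(479.96046 + 44.91680) = 22.910 km
10: √((25.620)² + (5.884)²) = √(656.38440 + 34.62146) = 26.287 km
11: √((-3.651)² + (-30.541)²) = √(13.32980 + 932.75268) = 30.758 km
12: √((13.231)² + (-6.547)²) = √(175.05936 + 42.86321) = 14.762 km
Threshold 10.5 km: 1 (6.897 km), 3 (9.798 km) are within range.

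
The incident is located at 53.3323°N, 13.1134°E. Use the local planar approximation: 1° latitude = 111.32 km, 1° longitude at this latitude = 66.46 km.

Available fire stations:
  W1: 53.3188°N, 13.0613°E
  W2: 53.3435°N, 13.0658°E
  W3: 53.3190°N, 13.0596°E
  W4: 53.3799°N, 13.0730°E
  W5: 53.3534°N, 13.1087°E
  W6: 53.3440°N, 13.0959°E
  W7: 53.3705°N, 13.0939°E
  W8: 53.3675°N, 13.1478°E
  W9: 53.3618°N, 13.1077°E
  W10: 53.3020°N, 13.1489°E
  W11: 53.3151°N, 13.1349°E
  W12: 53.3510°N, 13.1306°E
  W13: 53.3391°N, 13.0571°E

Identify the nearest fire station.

Distances from 53.3323°N, 13.1134°E:
W1: √((-0.0135·111.32)² + (-0.0521·66.46)²) = √(2.258468 + 11.989363) = 3.7746 km
W2: √((0.0112·111.32)² + (-0.0476·66.46)²) = √(1.554470 + 10.007707) = 3.4003 km
W3: √((-0.0133·111.32)² + (-0.0538·66.46)²) = √(2.192046 + 12.784544) = 3.8700 km
W4: √((0.0476·111.32)² + (-0.0404·66.46)²) = √(28.077621 + 7.209139) = 5.9403 km
W5: √((0.0211·111.32)² + (-0.0047·66.46)²) = √(5.517106 + 0.097570) = 2.3695 km
W6: √((0.0117·111.32)² + (-0.0175·66.46)²) = √(1.696360 + 1.352685) = 1.7462 km
W7: √((0.0382·111.32)² + (-0.0195·66.46)²) = √(18.083110 + 1.679538) = 4.4455 km
W8: √((0.0352·111.32)² + (0.0344·66.46)²) = √(15.354360 + 5.226820) = 4.5366 km
W9: √((0.0295·111.32)² + (-0.0057·66.46)²) = √(10.784262 + 0.143506) = 3.3057 km
W10: √((-0.0303·111.32)² + (0.0355·66.46)²) = √(11.377102 + 5.566438) = 4.1163 km
W11: √((-0.0172·111.32)² + (0.0215·66.46)²) = √(3.666091 + 2.041727) = 2.3891 km
W12: √((0.0187·111.32)² + (0.0172·66.46)²) = √(4.333408 + 1.306705) = 2.3749 km
W13: √((0.0068·111.32)² + (-0.0563·66.46)²) = √(0.573013 + 14.000304) = 3.8175 km
Minimum: W6 at 1.7462 km.

W6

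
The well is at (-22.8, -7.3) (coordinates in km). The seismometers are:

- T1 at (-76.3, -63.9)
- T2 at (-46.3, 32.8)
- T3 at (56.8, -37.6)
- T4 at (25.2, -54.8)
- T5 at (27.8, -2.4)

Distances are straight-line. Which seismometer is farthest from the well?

T3

Distances from (-22.8, -7.3):
T1: √((-53.5)² + (-56.6)²) = √(2862.250 + 3203.560) = 77.9 km
T2: √((-23.5)² + (40.1)²) = √(552.250 + 1608.010) = 46.5 km
T3: √((79.6)² + (-30.3)²) = √(6336.160 + 918.090) = 85.2 km
T4: √((48.0)² + (-47.5)²) = √(2304.000 + 2256.250) = 67.5 km
T5: √((50.6)² + (4.9)²) = √(2560.360 + 24.010) = 50.8 km
Maximum: T3 at 85.2 km.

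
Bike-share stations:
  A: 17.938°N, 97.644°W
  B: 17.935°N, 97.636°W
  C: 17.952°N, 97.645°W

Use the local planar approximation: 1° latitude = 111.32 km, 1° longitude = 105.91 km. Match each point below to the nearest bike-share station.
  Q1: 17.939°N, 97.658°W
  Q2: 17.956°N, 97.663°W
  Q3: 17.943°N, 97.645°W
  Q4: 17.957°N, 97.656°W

Q1→A; Q2→C; Q3→A; Q4→C

Q1 at 17.939°N, 97.658°W:
  A: 1.487 km
  B: 2.372 km
  C: 1.997 km
  → nearest: A (1.487 km)
Q2 at 17.956°N, 97.663°W:
  A: 2.840 km
  B: 3.694 km
  C: 1.958 km
  → nearest: C (1.958 km)
Q3 at 17.943°N, 97.645°W:
  A: 0.567 km
  B: 1.304 km
  C: 1.002 km
  → nearest: A (0.567 km)
Q4 at 17.957°N, 97.656°W:
  A: 2.468 km
  B: 3.238 km
  C: 1.291 km
  → nearest: C (1.291 km)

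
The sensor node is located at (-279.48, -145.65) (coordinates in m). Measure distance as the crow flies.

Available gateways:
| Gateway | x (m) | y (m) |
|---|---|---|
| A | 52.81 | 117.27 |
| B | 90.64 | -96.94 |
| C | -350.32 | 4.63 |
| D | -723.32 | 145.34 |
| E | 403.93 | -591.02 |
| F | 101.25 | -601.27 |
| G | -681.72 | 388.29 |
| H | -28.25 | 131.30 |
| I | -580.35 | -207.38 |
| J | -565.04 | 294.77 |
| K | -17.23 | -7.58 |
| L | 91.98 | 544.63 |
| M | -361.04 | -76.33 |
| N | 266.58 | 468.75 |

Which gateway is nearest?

M

Distances from (-279.48, -145.65):
A: 423.73 m
B: 373.31 m
C: 166.14 m
D: 530.73 m
E: 815.72 m
F: 593.75 m
G: 668.50 m
H: 373.92 m
I: 307.14 m
J: 524.89 m
K: 296.38 m
L: 783.88 m
M: 107.04 m
N: 821.99 m
Minimum: M at 107.04 m.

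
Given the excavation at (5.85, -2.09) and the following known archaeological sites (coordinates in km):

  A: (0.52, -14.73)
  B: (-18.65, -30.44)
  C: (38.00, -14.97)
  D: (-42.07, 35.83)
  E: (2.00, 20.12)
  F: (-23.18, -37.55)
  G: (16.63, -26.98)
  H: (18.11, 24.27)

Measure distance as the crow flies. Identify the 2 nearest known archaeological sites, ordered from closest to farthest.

A, E

Distances from (5.85, -2.09):
A: 13.72 km
B: 37.47 km
C: 34.63 km
D: 61.11 km
E: 22.54 km
F: 45.83 km
G: 27.12 km
H: 29.07 km
Sorted: A (13.72 km) < E (22.54 km) < G (27.12 km) < H (29.07 km) < …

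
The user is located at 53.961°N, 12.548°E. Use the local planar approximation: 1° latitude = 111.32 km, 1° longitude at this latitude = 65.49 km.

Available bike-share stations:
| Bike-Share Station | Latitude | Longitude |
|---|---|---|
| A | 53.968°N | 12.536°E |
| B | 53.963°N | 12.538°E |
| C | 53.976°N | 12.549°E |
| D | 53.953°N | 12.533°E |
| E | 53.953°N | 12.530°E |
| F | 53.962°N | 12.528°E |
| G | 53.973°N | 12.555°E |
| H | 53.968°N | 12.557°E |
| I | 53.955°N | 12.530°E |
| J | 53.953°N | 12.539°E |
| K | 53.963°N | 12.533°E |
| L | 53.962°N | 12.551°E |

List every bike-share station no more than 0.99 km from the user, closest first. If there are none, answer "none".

L, B, H

Distances from 53.961°N, 12.548°E:
A: √((0.007·111.32)² + (-0.012·65.49)²) = √(0.60721 + 0.61761) = 1.107 km
B: √((0.002·111.32)² + (-0.010·65.49)²) = √(0.04957 + 0.42889) = 0.692 km
C: √((0.015·111.32)² + (0.001·65.49)²) = √(2.78823 + 0.00429) = 1.671 km
D: √((-0.008·111.32)² + (-0.015·65.49)²) = √(0.79310 + 0.96501) = 1.326 km
E: √((-0.008·111.32)² + (-0.018·65.49)²) = √(0.79310 + 1.38962) = 1.477 km
F: √((0.001·111.32)² + (-0.020·65.49)²) = √(0.01239 + 1.71558) = 1.315 km
G: √((0.012·111.32)² + (0.007·65.49)²) = √(1.78447 + 0.21016) = 1.412 km
H: √((0.007·111.32)² + (0.009·65.49)²) = √(0.60721 + 0.34740) = 0.977 km
I: √((-0.006·111.32)² + (-0.018·65.49)²) = √(0.44612 + 1.38962) = 1.355 km
J: √((-0.008·111.32)² + (-0.009·65.49)²) = √(0.79310 + 0.34740) = 1.068 km
K: √((0.002·111.32)² + (-0.015·65.49)²) = √(0.04957 + 0.96501) = 1.007 km
L: √((0.001·111.32)² + (0.003·65.49)²) = √(0.01239 + 0.03860) = 0.226 km
Threshold 0.99 km: L (0.226 km), B (0.692 km), H (0.977 km) are within range.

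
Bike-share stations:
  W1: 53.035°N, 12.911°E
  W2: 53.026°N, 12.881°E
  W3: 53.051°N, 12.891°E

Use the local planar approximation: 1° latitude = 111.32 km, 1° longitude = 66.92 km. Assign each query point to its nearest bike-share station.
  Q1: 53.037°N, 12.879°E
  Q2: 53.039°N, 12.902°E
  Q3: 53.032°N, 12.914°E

Q1→W2; Q2→W1; Q3→W1

Q1 at 53.037°N, 12.879°E:
  W1: √((-0.002·111.32)² + (0.032·66.92)²) = √(0.04957 + 4.58577) = 2.153 km
  W2: √((-0.011·111.32)² + (0.002·66.92)²) = √(1.49945 + 0.01791) = 1.232 km
  W3: √((0.014·111.32)² + (0.012·66.92)²) = √(2.42886 + 0.64487) = 1.753 km
  → nearest: W2 (1.232 km)
Q2 at 53.039°N, 12.902°E:
  W1: √((-0.004·111.32)² + (0.009·66.92)²) = √(0.19827 + 0.36274) = 0.749 km
  W2: √((-0.013·111.32)² + (-0.021·66.92)²) = √(2.09427 + 1.97492) = 2.017 km
  W3: √((0.012·111.32)² + (-0.011·66.92)²) = √(1.78447 + 0.54187) = 1.525 km
  → nearest: W1 (0.749 km)
Q3 at 53.032°N, 12.914°E:
  W1: √((0.003·111.32)² + (-0.003·66.92)²) = √(0.11153 + 0.04030) = 0.390 km
  W2: √((-0.006·111.32)² + (-0.033·66.92)²) = √(0.44612 + 4.87685) = 2.307 km
  W3: √((0.019·111.32)² + (-0.023·66.92)²) = √(4.47356 + 2.36901) = 2.616 km
  → nearest: W1 (0.390 km)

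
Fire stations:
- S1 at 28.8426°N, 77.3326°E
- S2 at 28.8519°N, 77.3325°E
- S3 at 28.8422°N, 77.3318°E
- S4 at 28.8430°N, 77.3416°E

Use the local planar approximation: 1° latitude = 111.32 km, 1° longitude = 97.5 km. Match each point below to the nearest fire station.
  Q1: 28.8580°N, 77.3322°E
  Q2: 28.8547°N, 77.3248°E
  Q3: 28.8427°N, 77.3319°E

Q1 at 28.8580°N, 77.3322°E:
  S1: 1.7148 km
  S2: 0.6797 km
  S3: 1.7593 km
  S4: 1.9048 km
  → nearest: S2 (0.6797 km)
Q2 at 28.8547°N, 77.3248°E:
  S1: 1.5468 km
  S2: 0.8129 km
  S3: 1.5499 km
  S4: 2.0927 km
  → nearest: S2 (0.8129 km)
Q3 at 28.8427°N, 77.3319°E:
  S1: 0.0692 km
  S2: 1.0258 km
  S3: 0.0565 km
  S4: 0.9463 km
  → nearest: S3 (0.0565 km)

Q1→S2; Q2→S2; Q3→S3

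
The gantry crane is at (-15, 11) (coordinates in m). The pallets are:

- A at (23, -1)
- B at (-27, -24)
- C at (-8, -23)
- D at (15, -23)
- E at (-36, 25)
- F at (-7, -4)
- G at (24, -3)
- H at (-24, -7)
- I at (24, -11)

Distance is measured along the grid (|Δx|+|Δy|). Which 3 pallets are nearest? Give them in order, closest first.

Distances from (-15, 11):
A: |38| + |-12| = 38 + 12 = 50 m
B: |-12| + |-35| = 12 + 35 = 47 m
C: |7| + |-34| = 7 + 34 = 41 m
D: |30| + |-34| = 30 + 34 = 64 m
E: |-21| + |14| = 21 + 14 = 35 m
F: |8| + |-15| = 8 + 15 = 23 m
G: |39| + |-14| = 39 + 14 = 53 m
H: |-9| + |-18| = 9 + 18 = 27 m
I: |39| + |-22| = 39 + 22 = 61 m
Sorted: F (23 m) < H (27 m) < E (35 m) < C (41 m) < B (47 m) < …

F, H, E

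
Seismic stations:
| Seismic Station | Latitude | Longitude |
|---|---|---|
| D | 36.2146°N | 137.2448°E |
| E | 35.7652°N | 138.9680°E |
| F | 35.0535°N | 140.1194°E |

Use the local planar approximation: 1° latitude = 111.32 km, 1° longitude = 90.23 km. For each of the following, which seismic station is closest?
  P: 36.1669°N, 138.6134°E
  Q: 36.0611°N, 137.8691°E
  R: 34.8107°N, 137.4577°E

P→E; Q→D; R→D

P at 36.1669°N, 138.6134°E:
  D: √((0.0477·111.32)² + (-1.3686·90.23)²) = √(28.195718 + 15249.478292) = 123.6029 km
  E: √((-0.4017·111.32)² + (0.3546·90.23)²) = √(1999.631911 + 1023.715732) = 54.9850 km
  F: √((-1.1134·111.32)² + (1.5060·90.23)²) = √(15362.037795 + 18465.108270) = 183.9216 km
  → nearest: E (54.9850 km)
Q at 36.0611°N, 137.8691°E:
  D: √((0.1535·111.32)² + (-0.6243·90.23)²) = √(291.986757 + 3173.135257) = 58.8653 km
  E: √((-0.2959·111.32)² + (1.0989·90.23)²) = √(1085.016458 + 9831.465544) = 104.4820 km
  F: √((-1.0076·111.32)² + (2.2503·90.23)²) = √(12581.218735 + 41227.097000) = 231.9662 km
  → nearest: D (58.8653 km)
R at 34.8107°N, 137.4577°E:
  D: √((1.4039·111.32)² + (-0.2129·90.23)²) = √(24424.109783 + 369.022832) = 157.4584 km
  E: √((0.9545·111.32)² + (1.5103·90.23)²) = √(11290.112274 + 18570.703646) = 172.8028 km
  F: √((0.2428·111.32)² + (2.6617·90.23)²) = √(730.539596 + 57679.318968) = 241.6813 km
  → nearest: D (157.4584 km)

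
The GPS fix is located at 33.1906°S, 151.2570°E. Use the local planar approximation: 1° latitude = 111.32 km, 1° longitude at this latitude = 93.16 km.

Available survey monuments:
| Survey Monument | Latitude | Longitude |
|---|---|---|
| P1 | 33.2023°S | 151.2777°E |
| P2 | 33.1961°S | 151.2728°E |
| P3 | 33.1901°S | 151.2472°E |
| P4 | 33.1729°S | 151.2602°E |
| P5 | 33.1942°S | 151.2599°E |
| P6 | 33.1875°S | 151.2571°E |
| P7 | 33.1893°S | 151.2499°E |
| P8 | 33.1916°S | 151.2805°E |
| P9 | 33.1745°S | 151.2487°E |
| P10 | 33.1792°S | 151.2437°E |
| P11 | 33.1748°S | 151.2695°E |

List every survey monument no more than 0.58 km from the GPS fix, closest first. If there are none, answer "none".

P6, P5

Distances from 33.1906°S, 151.2570°E:
P1: √((-0.0117·111.32)² + (0.0207·93.16)²) = √(1.696360 + 3.718773) = 2.3270 km
P2: √((-0.0055·111.32)² + (0.0158·93.16)²) = √(0.374862 + 2.166572) = 1.5942 km
P3: √((0.0005·111.32)² + (-0.0098·93.16)²) = √(0.003098 + 0.833511) = 0.9147 km
P4: √((0.0177·111.32)² + (0.0032·93.16)²) = √(3.882334 + 0.088871) = 1.9928 km
P5: √((-0.0036·111.32)² + (0.0029·93.16)²) = √(0.160602 + 0.072989) = 0.4833 km
P6: √((0.0031·111.32)² + (0.0001·93.16)²) = √(0.119088 + 0.000087) = 0.3452 km
P7: √((0.0013·111.32)² + (-0.0071·93.16)²) = √(0.020943 + 0.437498) = 0.6771 km
P8: √((-0.0010·111.32)² + (0.0235·93.16)²) = √(0.012392 + 4.792859) = 2.1921 km
P9: √((0.0161·111.32)² + (-0.0083·93.16)²) = √(3.212167 + 0.597882) = 1.9519 km
P10: √((0.0114·111.32)² + (-0.0133·93.16)²) = √(1.610483 + 1.535190) = 1.7736 km
P11: √((0.0158·111.32)² + (0.0125·93.16)²) = √(3.093574 + 1.356060) = 2.1094 km
Threshold 0.58 km: P6 (0.3452 km), P5 (0.4833 km) are within range.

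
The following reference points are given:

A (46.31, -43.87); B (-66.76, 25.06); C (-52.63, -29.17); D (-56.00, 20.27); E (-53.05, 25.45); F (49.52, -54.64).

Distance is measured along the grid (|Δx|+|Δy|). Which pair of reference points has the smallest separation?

D and E

Pairwise distances:
A–B: 182.00
A–C: 113.64
A–D: 166.45
A–E: 168.68
A–F: 13.98
B–C: 68.36
B–D: 15.55
B–E: 14.10
B–F: 195.98
C–D: 52.81
C–E: 55.04
C–F: 127.62
D–E: 8.13
D–F: 180.43
E–F: 182.66
Closest pair: D–E at 8.13.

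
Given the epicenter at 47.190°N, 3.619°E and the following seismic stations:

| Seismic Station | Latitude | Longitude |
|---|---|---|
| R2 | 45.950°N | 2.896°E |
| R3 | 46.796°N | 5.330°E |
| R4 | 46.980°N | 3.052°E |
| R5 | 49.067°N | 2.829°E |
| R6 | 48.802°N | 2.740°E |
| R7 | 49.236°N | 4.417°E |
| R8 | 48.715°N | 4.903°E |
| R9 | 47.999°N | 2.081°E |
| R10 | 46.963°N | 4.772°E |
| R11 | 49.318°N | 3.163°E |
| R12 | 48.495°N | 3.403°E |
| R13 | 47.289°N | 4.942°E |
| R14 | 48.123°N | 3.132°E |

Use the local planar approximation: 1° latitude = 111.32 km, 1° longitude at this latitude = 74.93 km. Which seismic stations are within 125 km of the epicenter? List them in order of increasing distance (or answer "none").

Distances from 47.190°N, 3.619°E:
R2: √((-1.240·111.32)² + (-0.723·74.93)²) = √(19054.15815 + 2934.86453) = 148.287 km
R3: √((-0.394·111.32)² + (1.711·74.93)²) = √(1923.70662 + 16436.58100) = 135.500 km
R4: √((-0.210·111.32)² + (-0.567·74.93)²) = √(546.49348 + 1805.00157) = 48.492 km
R5: √((1.877·111.32)² + (-0.790·74.93)²) = √(43659.11626 + 3504.01251) = 217.171 km
R6: √((1.612·111.32)² + (-0.879·74.93)²) = √(32201.52728 + 4337.99668) = 191.153 km
R7: √((2.046·111.32)² + (0.798·74.93)²) = √(51874.94557 + 3575.33918) = 235.479 km
R8: √((1.525·111.32)² + (1.284·74.93)²) = √(28819.47617 + 9256.38719) = 195.130 km
R9: √((0.809·111.32)² + (-1.538·74.93)²) = √(8110.42175 + 13280.79693) = 146.257 km
R10: √((-0.227·111.32)² + (1.153·74.93)²) = √(638.55471 + 7463.97334) = 90.014 km
R11: √((2.128·111.32)² + (-0.456·74.93)²) = √(56116.37937 + 1167.45769) = 239.340 km
R12: √((1.305·111.32)² + (-0.216·74.93)²) = √(21104.12831 + 261.95034) = 146.171 km
R13: √((0.099·111.32)² + (1.323·74.93)²) = √(121.45539 + 9827.23075) = 99.743 km
R14: √((0.933·111.32)² + (-0.487·74.93)²) = √(10787.22365 + 1331.58651) = 110.085 km
Threshold 125 km: R4 (48.492 km), R10 (90.014 km), R13 (99.743 km), R14 (110.085 km) are within range.

R4, R10, R13, R14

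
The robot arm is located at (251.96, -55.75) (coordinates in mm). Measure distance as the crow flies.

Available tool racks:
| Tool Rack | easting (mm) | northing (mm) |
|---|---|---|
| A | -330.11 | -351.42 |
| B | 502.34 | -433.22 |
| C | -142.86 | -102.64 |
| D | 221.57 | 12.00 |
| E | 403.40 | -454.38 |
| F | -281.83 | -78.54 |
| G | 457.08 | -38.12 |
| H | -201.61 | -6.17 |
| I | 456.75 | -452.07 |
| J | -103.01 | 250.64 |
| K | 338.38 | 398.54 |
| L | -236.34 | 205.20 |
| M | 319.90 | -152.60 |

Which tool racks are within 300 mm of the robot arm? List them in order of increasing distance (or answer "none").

Distances from (251.96, -55.75):
A: √((-582.07)² + (-295.67)²) = √(338805.4849 + 87420.7489) = 652.86 mm
B: √((250.38)² + (-377.47)²) = √(62690.1444 + 142483.6009) = 452.96 mm
C: √((-394.82)² + (-46.89)²) = √(155882.8324 + 2198.6721) = 397.59 mm
D: √((-30.39)² + (67.75)²) = √(923.5521 + 4590.0625) = 74.25 mm
E: √((151.44)² + (-398.63)²) = √(22934.0736 + 158905.8769) = 426.43 mm
F: √((-533.79)² + (-22.79)²) = √(284931.7641 + 519.3841) = 534.28 mm
G: √((205.12)² + (17.63)²) = √(42074.2144 + 310.8169) = 205.88 mm
H: √((-453.57)² + (49.58)²) = √(205725.7449 + 2458.1764) = 456.27 mm
I: √((204.79)² + (-396.32)²) = √(41938.9441 + 157069.5424) = 446.10 mm
J: √((-354.97)² + (306.39)²) = √(126003.7009 + 93874.8321) = 468.91 mm
K: √((86.42)² + (454.29)²) = √(7468.4164 + 206379.4041) = 462.44 mm
L: √((-488.30)² + (260.95)²) = √(238436.8900 + 68094.9025) = 553.65 mm
M: √((67.94)² + (-96.85)²) = √(4615.8436 + 9379.9225) = 118.30 mm
Threshold 300 mm: D (74.25 mm), M (118.30 mm), G (205.88 mm) are within range.

D, M, G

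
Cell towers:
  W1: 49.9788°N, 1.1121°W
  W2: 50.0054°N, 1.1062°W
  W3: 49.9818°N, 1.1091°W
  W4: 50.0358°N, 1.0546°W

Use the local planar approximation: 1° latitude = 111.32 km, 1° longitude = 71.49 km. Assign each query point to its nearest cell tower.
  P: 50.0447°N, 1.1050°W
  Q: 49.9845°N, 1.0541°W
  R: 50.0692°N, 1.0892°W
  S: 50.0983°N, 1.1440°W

P at 50.0447°N, 1.1050°W:
  W1: √((-0.0659·111.32)² + (-0.0071·71.49)²) = √(53.816720 + 0.257636) = 7.3535 km
  W2: √((-0.0393·111.32)² + (-0.0012·71.49)²) = √(19.139540 + 0.007360) = 4.3757 km
  W3: √((-0.0629·111.32)² + (-0.0041·71.49)²) = √(49.028396 + 0.085913) = 7.0082 km
  W4: √((-0.0089·111.32)² + (0.0504·71.49)²) = √(0.981582 + 12.982301) = 3.7368 km
  → nearest: W4 (3.7368 km)
Q at 49.9845°N, 1.0541°W:
  W1: √((-0.0057·111.32)² + (-0.0580·71.49)²) = √(0.402621 + 17.192799) = 4.1947 km
  W2: √((0.0209·111.32)² + (-0.0521·71.49)²) = √(5.413012 + 13.872861) = 4.3916 km
  W3: √((-0.0027·111.32)² + (-0.0550·71.49)²) = √(0.090339 + 15.460231) = 3.9434 km
  W4: √((0.0513·111.32)² + (-0.0005·71.49)²) = √(32.612277 + 0.001278) = 5.7108 km
  → nearest: W3 (3.9434 km)
R at 50.0692°N, 1.0892°W:
  W1: √((-0.0904·111.32)² + (-0.0229·71.49)²) = √(101.270570 + 2.680165) = 10.1956 km
  W2: √((-0.0638·111.32)² + (-0.0170·71.49)²) = √(50.441472 + 1.477027) = 7.2054 km
  W3: √((-0.0874·111.32)² + (-0.0199·71.49)²) = √(94.660602 + 2.023936) = 9.8328 km
  W4: √((-0.0334·111.32)² + (0.0346·71.49)²) = √(13.824178 + 6.118469) = 4.4657 km
  → nearest: W4 (4.4657 km)
S at 50.0983°N, 1.1440°W:
  W1: √((-0.1195·111.32)² + (0.0319·71.49)²) = √(176.962892 + 5.200822) = 13.4968 km
  W2: √((-0.0929·111.32)² + (0.0378·71.49)²) = √(106.949270 + 7.302544) = 10.6889 km
  W3: √((-0.1165·111.32)² + (0.0349·71.49)²) = √(168.189255 + 6.225030) = 13.2066 km
  W4: √((-0.0625·111.32)² + (0.0894·71.49)²) = √(48.406806 + 40.847514) = 9.4475 km
  → nearest: W4 (9.4475 km)

P→W4; Q→W3; R→W4; S→W4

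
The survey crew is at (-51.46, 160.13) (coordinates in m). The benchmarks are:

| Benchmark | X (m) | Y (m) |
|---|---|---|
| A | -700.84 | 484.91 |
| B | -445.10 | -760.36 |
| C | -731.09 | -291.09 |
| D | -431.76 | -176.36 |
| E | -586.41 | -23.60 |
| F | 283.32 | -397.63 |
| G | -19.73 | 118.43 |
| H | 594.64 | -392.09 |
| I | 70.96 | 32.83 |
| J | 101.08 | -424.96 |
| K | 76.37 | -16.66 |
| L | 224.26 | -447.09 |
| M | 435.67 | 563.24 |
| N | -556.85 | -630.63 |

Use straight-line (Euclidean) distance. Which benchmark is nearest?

G

Distances from (-51.46, 160.13):
A: √((-649.38)² + (324.78)²) = √(421694.3844 + 105482.0484) = 726.07 m
B: √((-393.64)² + (-920.49)²) = √(154952.4496 + 847301.8401) = 1001.13 m
C: √((-679.63)² + (-451.22)²) = √(461896.9369 + 203599.4884) = 815.78 m
D: √((-380.30)² + (-336.49)²) = √(144628.0900 + 113225.5201) = 507.79 m
E: √((-534.95)² + (-183.73)²) = √(286171.5025 + 33756.7129) = 565.62 m
F: √((334.78)² + (-557.76)²) = √(112077.6484 + 311096.2176) = 650.52 m
G: √((31.73)² + (-41.70)²) = √(1006.7929 + 1738.8900) = 52.40 m
H: √((646.10)² + (-552.22)²) = √(417445.2100 + 304946.9284) = 849.94 m
I: √((122.42)² + (-127.30)²) = √(14986.6564 + 16205.2900) = 176.61 m
J: √((152.54)² + (-585.09)²) = √(23268.4516 + 342330.3081) = 604.65 m
K: √((127.83)² + (-176.79)²) = √(16340.5089 + 31254.7041) = 218.16 m
L: √((275.72)² + (-607.22)²) = √(76021.5184 + 368716.1284) = 666.89 m
M: √((487.13)² + (403.11)²) = √(237295.6369 + 162497.6721) = 632.29 m
N: √((-505.39)² + (-790.76)²) = √(255419.0521 + 625301.3776) = 938.47 m
Minimum: G at 52.40 m.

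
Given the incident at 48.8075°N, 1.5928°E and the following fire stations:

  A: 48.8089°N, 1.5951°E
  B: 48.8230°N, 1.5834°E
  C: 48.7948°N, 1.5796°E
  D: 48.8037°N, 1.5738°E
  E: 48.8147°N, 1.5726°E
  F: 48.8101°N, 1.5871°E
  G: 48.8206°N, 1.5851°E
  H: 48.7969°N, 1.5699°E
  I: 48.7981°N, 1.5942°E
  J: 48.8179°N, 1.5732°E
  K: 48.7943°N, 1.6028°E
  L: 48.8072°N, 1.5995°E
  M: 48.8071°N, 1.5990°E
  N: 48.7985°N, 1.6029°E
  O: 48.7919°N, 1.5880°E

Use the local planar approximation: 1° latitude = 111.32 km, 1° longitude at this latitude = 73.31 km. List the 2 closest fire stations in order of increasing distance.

A, M

Distances from 48.8075°N, 1.5928°E:
A: 0.2296 km
B: 1.8580 km
C: 1.7132 km
D: 1.4557 km
E: 1.6839 km
F: 0.5083 km
G: 1.5637 km
H: 2.0520 km
I: 1.0514 km
J: 1.8452 km
K: 1.6421 km
L: 0.4923 km
M: 0.4567 km
N: 1.2458 km
O: 1.7719 km
Sorted: A (0.2296 km) < M (0.4567 km) < L (0.4923 km) < F (0.5083 km) < …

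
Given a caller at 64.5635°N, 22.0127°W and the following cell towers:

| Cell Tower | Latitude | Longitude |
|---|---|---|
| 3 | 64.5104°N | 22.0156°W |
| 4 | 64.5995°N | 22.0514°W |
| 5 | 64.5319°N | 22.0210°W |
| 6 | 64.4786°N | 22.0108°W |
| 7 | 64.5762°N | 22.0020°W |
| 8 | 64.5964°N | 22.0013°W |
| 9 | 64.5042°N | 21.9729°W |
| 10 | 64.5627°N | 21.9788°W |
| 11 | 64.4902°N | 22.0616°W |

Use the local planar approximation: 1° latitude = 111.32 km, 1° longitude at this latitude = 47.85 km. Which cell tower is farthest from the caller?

Distances from 64.5635°N, 22.0127°W:
3: √((-0.0531·111.32)² + (-0.0029·47.85)²) = √(34.941009 + 0.019256) = 5.9127 km
4: √((0.0360·111.32)² + (-0.0387·47.85)²) = √(16.060217 + 3.429145) = 4.4147 km
5: √((-0.0316·111.32)² + (-0.0083·47.85)²) = √(12.374298 + 0.157732) = 3.5401 km
6: √((-0.0849·111.32)² + (0.0019·47.85)²) = √(89.322686 + 0.008266) = 9.4515 km
7: √((0.0127·111.32)² + (0.0107·47.85)²) = √(1.998729 + 0.262139) = 1.5036 km
8: √((0.0329·111.32)² + (0.0114·47.85)²) = √(13.413379 + 0.297559) = 3.7028 km
9: √((-0.0593·111.32)² + (0.0398·47.85)²) = √(43.576845 + 3.626854) = 6.8705 km
10: √((-0.0008·111.32)² + (0.0339·47.85)²) = √(0.007931 + 2.631257) = 1.6246 km
11: √((-0.0733·111.32)² + (-0.0489·47.85)²) = √(66.581618 + 5.474968) = 8.4886 km
Maximum: 6 at 9.4515 km.

6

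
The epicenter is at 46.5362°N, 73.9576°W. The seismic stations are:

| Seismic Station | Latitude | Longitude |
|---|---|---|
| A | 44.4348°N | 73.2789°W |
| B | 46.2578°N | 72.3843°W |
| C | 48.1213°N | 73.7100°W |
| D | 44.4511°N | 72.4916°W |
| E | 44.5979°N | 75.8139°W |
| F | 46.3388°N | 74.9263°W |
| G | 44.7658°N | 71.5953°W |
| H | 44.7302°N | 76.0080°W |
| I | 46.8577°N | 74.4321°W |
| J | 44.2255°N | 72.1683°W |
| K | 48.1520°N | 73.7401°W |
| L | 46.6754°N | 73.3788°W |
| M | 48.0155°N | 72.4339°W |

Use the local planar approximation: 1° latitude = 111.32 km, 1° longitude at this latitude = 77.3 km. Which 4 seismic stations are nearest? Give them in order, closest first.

Distances from 46.5362°N, 73.9576°W:
A: √((-2.1014·111.32)² + (0.6787·77.3)²) = √(54722.238070 + 2752.419882) = 239.7387 km
B: √((-0.2784·111.32)² + (1.5733·77.3)²) = √(960.472328 + 14790.473347) = 125.5028 km
C: √((1.5851·111.32)² + (0.2476·77.3)²) = √(31135.778374 + 366.319695) = 177.4883 km
D: √((-2.0851·111.32)² + (1.4660·77.3)²) = √(53876.598892 + 12841.830355) = 258.2991 km
E: √((-1.9383·111.32)² + (-1.8563·77.3)²) = √(46557.364379 + 20589.951194) = 259.1280 km
F: √((-0.1974·111.32)² + (-0.9687·77.3)²) = √(482.881639 + 5607.090778) = 78.0383 km
G: √((-1.7704·111.32)² + (2.3623·77.3)²) = √(38840.892181 + 33344.874542) = 268.6741 km
H: √((-1.8060·111.32)² + (-2.0504·77.3)²) = √(40418.657769 + 25120.956657) = 256.0071 km
I: √((0.3215·111.32)² + (-0.4745·77.3)²) = √(1280.879721 + 1345.338037) = 51.2466 km
J: √((-2.3107·111.32)² + (1.7893·77.3)²) = √(66165.793321 + 19130.455540) = 292.0552 km
K: √((1.6158·111.32)² + (0.2175·77.3)²) = √(32353.524838 + 282.668563) = 180.6549 km
L: √((0.1392·111.32)² + (0.5788·77.3)²) = √(240.118082 + 2001.778557) = 47.3487 km
M: √((1.4793·111.32)² + (1.5237·77.3)²) = √(27118.078266 + 13872.601880) = 202.4616 km
Sorted: L (47.3487 km) < I (51.2466 km) < F (78.0383 km) < B (125.5028 km) < C (177.4883 km) < K (180.6549 km) < …

L, I, F, B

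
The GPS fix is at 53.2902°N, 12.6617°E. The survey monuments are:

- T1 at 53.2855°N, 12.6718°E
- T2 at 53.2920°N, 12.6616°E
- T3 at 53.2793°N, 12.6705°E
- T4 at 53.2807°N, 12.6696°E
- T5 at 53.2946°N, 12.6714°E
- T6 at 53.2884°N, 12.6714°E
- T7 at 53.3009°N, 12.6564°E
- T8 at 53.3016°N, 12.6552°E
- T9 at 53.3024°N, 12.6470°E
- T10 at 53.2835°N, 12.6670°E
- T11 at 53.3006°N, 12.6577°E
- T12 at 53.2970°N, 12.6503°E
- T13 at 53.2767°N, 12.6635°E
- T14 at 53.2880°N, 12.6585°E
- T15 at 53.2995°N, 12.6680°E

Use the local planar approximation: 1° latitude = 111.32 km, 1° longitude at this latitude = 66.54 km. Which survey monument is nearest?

Distances from 53.2902°N, 12.6617°E:
T1: √((-0.0047·111.32)² + (0.0101·66.54)²) = √(0.273742 + 0.451657) = 0.8517 km
T2: √((0.0018·111.32)² + (-0.0001·66.54)²) = √(0.040151 + 0.000044) = 0.2005 km
T3: √((-0.0109·111.32)² + (0.0088·66.54)²) = √(1.472310 + 0.342871) = 1.3473 km
T4: √((-0.0095·111.32)² + (0.0079·66.54)²) = √(1.118391 + 0.276325) = 1.1810 km
T5: √((0.0044·111.32)² + (0.0097·66.54)²) = √(0.239912 + 0.416590) = 0.8102 km
T6: √((-0.0018·111.32)² + (0.0097·66.54)²) = √(0.040151 + 0.416590) = 0.6758 km
T7: √((0.0107·111.32)² + (-0.0053·66.54)²) = √(1.418776 + 0.124370) = 1.2422 km
T8: √((0.0114·111.32)² + (-0.0065·66.54)²) = √(1.610483 + 0.187065) = 1.3407 km
T9: √((0.0122·111.32)² + (-0.0147·66.54)²) = √(1.844446 + 0.956754) = 1.6737 km
T10: √((-0.0067·111.32)² + (0.0053·66.54)²) = √(0.556283 + 0.124370) = 0.8250 km
T11: √((0.0104·111.32)² + (-0.0040·66.54)²) = √(1.340334 + 0.070841) = 1.1879 km
T12: √((0.0068·111.32)² + (-0.0114·66.54)²) = √(0.573013 + 0.575407) = 1.0716 km
T13: √((-0.0135·111.32)² + (0.0018·66.54)²) = √(2.258468 + 0.014345) = 1.5076 km
T14: √((-0.0022·111.32)² + (-0.0032·66.54)²) = √(0.059978 + 0.045338) = 0.3245 km
T15: √((0.0093·111.32)² + (0.0063·66.54)²) = √(1.071796 + 0.175730) = 1.1169 km
Minimum: T2 at 0.2005 km.

T2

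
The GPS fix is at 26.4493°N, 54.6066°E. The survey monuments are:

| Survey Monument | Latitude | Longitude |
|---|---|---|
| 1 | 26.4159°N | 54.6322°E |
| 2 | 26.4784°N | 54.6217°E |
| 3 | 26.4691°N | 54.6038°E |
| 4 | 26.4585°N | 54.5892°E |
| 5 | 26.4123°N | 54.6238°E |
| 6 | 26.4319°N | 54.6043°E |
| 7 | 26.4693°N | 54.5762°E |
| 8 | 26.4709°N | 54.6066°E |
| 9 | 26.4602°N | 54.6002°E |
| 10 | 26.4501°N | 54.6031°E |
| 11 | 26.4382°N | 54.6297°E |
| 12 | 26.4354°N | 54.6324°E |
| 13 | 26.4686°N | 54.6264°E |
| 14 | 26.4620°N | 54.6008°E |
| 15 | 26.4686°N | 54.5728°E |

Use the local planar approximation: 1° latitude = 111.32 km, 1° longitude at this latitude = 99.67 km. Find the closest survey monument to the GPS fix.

10

Distances from 26.4493°N, 54.6066°E:
1: √((-0.0334·111.32)² + (0.0256·99.67)²) = √(13.824178 + 6.510418) = 4.5094 km
2: √((0.0291·111.32)² + (0.0151·99.67)²) = √(10.493790 + 2.265076) = 3.5720 km
3: √((0.0198·111.32)² + (-0.0028·99.67)²) = √(4.858216 + 0.077883) = 2.2217 km
4: √((0.0092·111.32)² + (-0.0174·99.67)²) = √(1.048871 + 3.007651) = 2.0141 km
5: √((-0.0370·111.32)² + (0.0172·99.67)²) = √(16.964843 + 2.938907) = 4.4614 km
6: √((-0.0174·111.32)² + (-0.0023·99.67)²) = √(3.751845 + 0.052551) = 1.9505 km
7: √((0.0200·111.32)² + (-0.0304·99.67)²) = √(4.956857 + 9.180706) = 3.7600 km
8: √((0.0216·111.32)² + (0.0000·99.67)²) = √(5.781678 + 0.000000) = 2.4045 km
9: √((0.0109·111.32)² + (-0.0064·99.67)²) = √(1.472310 + 0.406901) = 1.3708 km
10: √((0.0008·111.32)² + (-0.0035·99.67)²) = √(0.007931 + 0.121693) = 0.3600 km
11: √((-0.0111·111.32)² + (0.0231·99.67)²) = √(1.526836 + 5.300940) = 2.6130 km
12: √((-0.0139·111.32)² + (0.0258·99.67)²) = √(2.394286 + 6.612540) = 3.0011 km
13: √((0.0193·111.32)² + (0.0198·99.67)²) = √(4.615949 + 3.894568) = 2.9173 km
14: √((0.0127·111.32)² + (-0.0058·99.67)²) = √(1.998729 + 0.334183) = 1.5274 km
15: √((0.0193·111.32)² + (-0.0338·99.67)²) = √(4.615949 + 11.349123) = 3.9956 km
Minimum: 10 at 0.3600 km.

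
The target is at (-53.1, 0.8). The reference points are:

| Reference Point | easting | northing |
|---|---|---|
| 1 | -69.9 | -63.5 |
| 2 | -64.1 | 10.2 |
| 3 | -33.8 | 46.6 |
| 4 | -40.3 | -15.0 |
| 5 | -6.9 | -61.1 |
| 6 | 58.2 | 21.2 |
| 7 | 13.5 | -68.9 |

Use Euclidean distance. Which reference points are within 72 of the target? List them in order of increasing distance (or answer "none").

Distances from (-53.1, 0.8):
1: √((-16.8)² + (-64.3)²) = √(282.240 + 4134.490) = 66.5
2: √((-11.0)² + (9.4)²) = √(121.000 + 88.360) = 14.5
3: √((19.3)² + (45.8)²) = √(372.490 + 2097.640) = 49.7
4: √((12.8)² + (-15.8)²) = √(163.840 + 249.640) = 20.3
5: √((46.2)² + (-61.9)²) = √(2134.440 + 3831.610) = 77.2
6: √((111.3)² + (20.4)²) = √(12387.690 + 416.160) = 113.2
7: √((66.6)² + (-69.7)²) = √(4435.560 + 4858.090) = 96.4
Threshold 72: 2 (14.5), 4 (20.3), 3 (49.7), 1 (66.5) are within range.

2, 4, 3, 1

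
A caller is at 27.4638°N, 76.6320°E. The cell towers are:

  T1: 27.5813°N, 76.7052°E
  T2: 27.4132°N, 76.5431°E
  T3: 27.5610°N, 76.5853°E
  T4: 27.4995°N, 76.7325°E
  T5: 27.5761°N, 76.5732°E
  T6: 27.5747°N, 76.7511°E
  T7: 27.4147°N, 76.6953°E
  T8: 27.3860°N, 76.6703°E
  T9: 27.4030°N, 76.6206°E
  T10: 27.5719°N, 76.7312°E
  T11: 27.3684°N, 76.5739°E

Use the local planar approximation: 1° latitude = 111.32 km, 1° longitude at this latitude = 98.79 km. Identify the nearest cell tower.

Distances from 27.4638°N, 76.6320°E:
T1: 14.9460 km
T2: 10.4336 km
T3: 11.7628 km
T4: 10.6942 km
T5: 13.7849 km
T6: 17.0542 km
T7: 8.3054 km
T8: 9.4511 km
T9: 6.8613 km
T10: 15.5193 km
T11: 12.0717 km
Minimum: T9 at 6.8613 km.

T9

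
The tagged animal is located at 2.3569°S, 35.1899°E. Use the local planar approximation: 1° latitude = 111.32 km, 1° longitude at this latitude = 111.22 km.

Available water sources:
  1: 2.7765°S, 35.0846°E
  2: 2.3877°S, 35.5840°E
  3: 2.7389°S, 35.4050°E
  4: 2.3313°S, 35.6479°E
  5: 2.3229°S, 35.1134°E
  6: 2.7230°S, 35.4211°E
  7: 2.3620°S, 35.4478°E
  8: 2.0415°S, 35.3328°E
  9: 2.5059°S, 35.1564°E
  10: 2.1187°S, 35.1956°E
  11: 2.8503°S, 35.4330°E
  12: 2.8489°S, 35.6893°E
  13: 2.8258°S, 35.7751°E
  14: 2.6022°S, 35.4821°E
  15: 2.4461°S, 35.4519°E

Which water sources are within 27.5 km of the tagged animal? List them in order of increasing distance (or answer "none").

Distances from 2.3569°S, 35.1899°E:
1: √((-0.4196·111.32)² + (-0.1053·111.22)²) = √(2181.812142 + 137.158436) = 48.1557 km
2: √((-0.0308·111.32)² + (0.3941·111.22)²) = √(11.755682 + 1921.226867) = 43.9657 km
3: √((-0.3820·111.32)² + (0.2151·111.22)²) = √(1808.310988 + 572.330120) = 48.7918 km
4: √((0.0256·111.32)² + (0.4580·111.22)²) = √(8.121314 + 2594.757270) = 51.0184 km
5: √((0.0340·111.32)² + (-0.0765·111.22)²) = √(14.325317 + 72.391679) = 9.3122 km
6: √((-0.3661·111.32)² + (0.2312·111.22)²) = √(1660.909056 + 661.213087) = 48.1884 km
7: √((-0.0051·111.32)² + (0.2579·111.22)²) = √(0.322320 + 822.751089) = 28.6893 km
8: √((0.3154·111.32)² + (0.1429·111.22)²) = √(1232.735132 + 252.598193) = 38.5400 km
9: √((-0.1490·111.32)² + (-0.0335·111.22)²) = √(275.117953 + 13.882107) = 17.0000 km
10: √((0.2382·111.32)² + (0.0057·111.22)²) = √(703.120742 + 0.401898) = 26.5240 km
11: √((-0.4934·111.32)² + (0.2431·111.22)²) = √(3016.787262 + 731.030840) = 61.2194 km
12: √((-0.4920·111.32)² + (0.4994·111.22)²) = √(2999.691558 + 3085.054620) = 78.0048 km
13: √((-0.4689·111.32)² + (0.5852·111.22)²) = √(2724.625775 + 4236.180106) = 83.4314 km
14: √((-0.2453·111.32)² + (0.2922·111.22)²) = √(745.661108 + 1056.151462) = 42.4478 km
15: √((-0.0892·111.32)² + (0.2620·111.22)²) = √(98.599816 + 849.118619) = 30.7850 km
Threshold 27.5 km: 5 (9.3122 km), 9 (17.0000 km), 10 (26.5240 km) are within range.

5, 9, 10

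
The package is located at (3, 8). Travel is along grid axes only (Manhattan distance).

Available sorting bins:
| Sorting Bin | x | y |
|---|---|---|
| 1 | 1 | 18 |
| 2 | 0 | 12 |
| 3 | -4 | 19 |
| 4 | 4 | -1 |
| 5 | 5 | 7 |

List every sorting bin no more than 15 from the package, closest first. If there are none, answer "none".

5, 2, 4, 1

Distances from (3, 8):
1: 12
2: 7
3: 18
4: 10
5: 3
Threshold 15: 5 (3), 2 (7), 4 (10), 1 (12) are within range.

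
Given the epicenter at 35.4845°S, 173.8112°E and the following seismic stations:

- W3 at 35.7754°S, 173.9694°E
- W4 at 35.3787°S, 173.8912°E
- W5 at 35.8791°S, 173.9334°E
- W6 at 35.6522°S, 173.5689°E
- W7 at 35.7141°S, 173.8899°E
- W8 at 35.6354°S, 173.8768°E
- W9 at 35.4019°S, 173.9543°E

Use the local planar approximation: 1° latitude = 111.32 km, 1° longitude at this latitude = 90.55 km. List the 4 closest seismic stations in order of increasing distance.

Distances from 35.4845°S, 173.8112°E:
W3: 35.4099 km
W4: 13.8271 km
W5: 45.2991 km
W6: 28.8077 km
W7: 26.5339 km
W8: 17.8175 km
W9: 15.8887 km
Sorted: W4 (13.8271 km) < W9 (15.8887 km) < W8 (17.8175 km) < W7 (26.5339 km) < W6 (28.8077 km) < W3 (35.4099 km) < …

W4, W9, W8, W7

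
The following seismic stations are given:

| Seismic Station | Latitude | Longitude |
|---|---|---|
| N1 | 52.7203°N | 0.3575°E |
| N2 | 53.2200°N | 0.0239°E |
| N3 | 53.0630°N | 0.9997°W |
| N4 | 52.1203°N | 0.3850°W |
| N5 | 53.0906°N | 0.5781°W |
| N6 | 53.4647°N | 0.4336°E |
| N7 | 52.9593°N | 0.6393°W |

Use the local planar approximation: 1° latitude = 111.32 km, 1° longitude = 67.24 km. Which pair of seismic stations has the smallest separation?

N5 and N7

Pairwise distances:
N5–N7: 15.1846 km
N3–N7: 26.8424 km
N3–N5: 28.5144 km
N2–N6: 38.7417 km
N2–N5: 42.9652 km
N2–N7: 53.2054 km
N1–N2: 59.9790 km
N2–N3: 71.0112 km
N1–N7: 72.1123 km
N1–N5: 75.2122 km
N5–N6: 79.7617 km
N1–N6: 83.0244 km
N1–N4: 83.3891 km
N6–N7: 91.4864 km
N4–N7: 94.9498 km
N1–N3: 98.9112 km
N3–N6: 106.2440 km
N4–N5: 108.7914 km
N3–N4: 112.7877 km
N2–N4: 125.4682 km
N4–N6: 159.4597 km
Closest pair: N5–N7 at 15.1846 km.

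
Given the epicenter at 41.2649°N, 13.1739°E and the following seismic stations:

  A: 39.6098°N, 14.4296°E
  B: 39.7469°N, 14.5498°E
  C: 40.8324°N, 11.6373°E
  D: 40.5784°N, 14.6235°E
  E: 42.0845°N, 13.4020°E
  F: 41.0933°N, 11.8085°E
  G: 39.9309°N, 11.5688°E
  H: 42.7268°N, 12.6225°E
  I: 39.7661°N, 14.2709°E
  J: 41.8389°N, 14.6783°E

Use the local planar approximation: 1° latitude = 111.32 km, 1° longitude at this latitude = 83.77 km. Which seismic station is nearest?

E

Distances from 41.2649°N, 13.1739°E:
A: 212.1590 km
B: 204.5487 km
C: 137.4304 km
D: 143.4788 km
E: 93.2173 km
F: 115.9637 km
G: 200.3292 km
H: 169.1670 km
I: 190.4798 km
J: 141.2971 km
Minimum: E at 93.2173 km.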